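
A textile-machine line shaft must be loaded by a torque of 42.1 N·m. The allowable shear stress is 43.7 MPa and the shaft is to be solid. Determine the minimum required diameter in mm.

17.0 mm

For a solid shaft τ_max = 16T/(πd³), so d = (16T/(π τ_allow))^(1/3) = (16·42.10/(π·4.37×10^7))^(1/3) = 0.01699 m.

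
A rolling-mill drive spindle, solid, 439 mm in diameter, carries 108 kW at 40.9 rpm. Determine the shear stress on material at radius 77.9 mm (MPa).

ω = 2π·40.9/60 = 4.283 rad/s, so T = P/ω = 108×10³ / 4.283 = 25220 N·m.
J = πd⁴/32 = π(0.439)⁴/32 = 3.646×10^-3 m⁴.
Shear stress varies linearly with radius: τ = T·r/J = 25220 × 0.0779 / 3.646×10^-3 = 5.387×10^5 Pa.

0.539 MPa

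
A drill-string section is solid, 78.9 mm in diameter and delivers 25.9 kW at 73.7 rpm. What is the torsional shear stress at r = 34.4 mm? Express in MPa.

30.3 MPa

ω = 2π·73.7/60 = 7.718 rad/s, so T = P/ω = 25.9×10³ / 7.718 = 3356 N·m.
J = πd⁴/32 = π(0.0789)⁴/32 = 3.805×10^-6 m⁴.
Shear stress varies linearly with radius: τ = T·r/J = 3356 × 0.0344 / 3.805×10^-6 = 3.034×10^7 Pa.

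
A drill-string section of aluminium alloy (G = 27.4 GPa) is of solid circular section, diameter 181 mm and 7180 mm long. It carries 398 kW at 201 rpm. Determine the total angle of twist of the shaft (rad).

ω = 2π·201/60 = 21.05 rad/s, so T = P/ω = 398×10³ / 21.05 = 18910 N·m.
J = πd⁴/32 = π(0.181)⁴/32 = 1.054×10^-4 m⁴.
θ = T·L/(G·J) = 18910 × 7.18 / (27.4×10⁹ × 1.054×10^-4) = 0.04702 rad.

0.0470 rad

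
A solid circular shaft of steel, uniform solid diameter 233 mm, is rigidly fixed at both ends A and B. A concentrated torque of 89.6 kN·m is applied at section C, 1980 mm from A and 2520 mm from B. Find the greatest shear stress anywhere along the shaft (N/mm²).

20.2 N/mm²

With uniform GJ and both ends fixed, compatibility θ_AC = θ_CB gives T_A·a = T_B·b, together with T_A + T_B = T₀.
T_A = T₀·b/(a+b) = 89600·2520/4500 = 50180 N·m; T_B = 39420 N·m.
τ in each portion: τ_AC = 2.02×10^7 Pa, τ_CB = 1.59×10^7 Pa; maximum is in AC.
τ_max = T_AC·r/J = 50180·0.117/2.89×10^-4 = 2.020×10^7 Pa.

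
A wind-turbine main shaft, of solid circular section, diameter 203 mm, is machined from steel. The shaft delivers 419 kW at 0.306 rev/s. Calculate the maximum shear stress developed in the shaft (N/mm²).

133 N/mm²

ω = 2π·0.306 = 1.923 rad/s, so T = P/ω = 419×10³ / 1.923 = 217900 N·m.
J = πd⁴/32 = π(0.203)⁴/32 = 1.667×10^-4 m⁴.
τ_max = T·r/J = 217900 × 0.102 / 1.667×10^-4 = 1.327×10^8 Pa.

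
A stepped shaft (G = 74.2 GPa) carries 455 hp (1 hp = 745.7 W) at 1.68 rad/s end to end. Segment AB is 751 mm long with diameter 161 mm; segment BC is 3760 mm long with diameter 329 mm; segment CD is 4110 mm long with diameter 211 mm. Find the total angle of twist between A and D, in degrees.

5.58°

ω = 1.68 rad/s, so T = P/ω = 455×745.7 / 1.680 = 202000 N·m.
J_AB = π(0.161)⁴/32 = 6.60×10^-5 m⁴; J_BC = π(0.329)⁴/32 = 1.15×10^-3 m⁴; J_CD = π(0.211)⁴/32 = 1.95×10^-4 m⁴.
θ = (T/G)·Σ L_i/J_i = (202000/74.2×10⁹)·(0.751/6.60×10^-5 + 3.76/1.15×10^-3 + 4.11/1.95×10^-4) = 0.09737 rad.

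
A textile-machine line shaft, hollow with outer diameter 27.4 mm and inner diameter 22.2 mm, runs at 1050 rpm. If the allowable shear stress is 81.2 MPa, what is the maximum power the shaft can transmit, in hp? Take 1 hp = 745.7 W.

J = π(d_o⁴ − d_i⁴)/32 = π(0.0274⁴ − 0.0222⁴)/32 = 3.149×10^-8 m⁴.
T_max = τ_allow·J/r = 8.12×10^7 × 3.149×10^-8 / 0.0137 = 186.6 N·m.
ω = 2π·1050/60 = 110.0 rad/s, so P_max = T_max·ω = 2.052×10^4 W.

27.5 hp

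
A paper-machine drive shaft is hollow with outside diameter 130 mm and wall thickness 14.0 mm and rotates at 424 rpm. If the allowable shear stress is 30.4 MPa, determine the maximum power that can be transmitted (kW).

J = π(d_o⁴ − d_i⁴)/32 = π(0.130⁴ − 0.102⁴)/32 = 1.741×10^-5 m⁴.
T_max = τ_allow·J/r = 3.04×10^7 × 1.741×10^-5 / 0.0650 = 8144 N·m.
ω = 2π·424/60 = 44.40 rad/s, so P_max = T_max·ω = 3.616×10^5 W.

362 kW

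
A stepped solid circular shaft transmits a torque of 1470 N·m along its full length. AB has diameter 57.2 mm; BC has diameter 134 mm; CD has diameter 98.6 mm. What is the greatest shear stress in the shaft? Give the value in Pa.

Under the same torque, τ_max = 16T/(πd³) is largest where d is smallest — segment AB (d = 57.2 mm).
τ_max = 16·1470/(π·(0.0572)³) = 4.000×10^7 Pa.

4.00e7 Pa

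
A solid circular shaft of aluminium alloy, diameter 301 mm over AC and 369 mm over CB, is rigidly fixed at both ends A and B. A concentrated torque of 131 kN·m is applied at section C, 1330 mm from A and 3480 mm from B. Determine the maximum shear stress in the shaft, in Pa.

Compatibility: T_A·a/J_AC = T_B·b/J_CB with T_A + T_B = T₀.
J_AC = 8.06×10^-4 m⁴, J_CB = 1.82×10^-3 m⁴, so T_A = T₀·(J_AC/a)/((J_AC/a)+(J_CB/b)) = 70310 N·m, T_B = 60690 N·m.
τ in each portion: τ_AC = 1.31×10^7 Pa, τ_CB = 6.15×10^6 Pa; maximum is in AC.
τ_max = T_AC·r/J = 70310·0.150/8.06×10^-4 = 1.313×10^7 Pa.

1.31e7 Pa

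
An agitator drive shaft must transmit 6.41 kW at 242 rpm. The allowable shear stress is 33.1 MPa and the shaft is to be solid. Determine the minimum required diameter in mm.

33.9 mm

ω = 2π·242/60 = 25.34 rad/s, so T = P/ω = 6.41×10³ / 25.34 = 252.9 N·m.
For a solid shaft τ_max = 16T/(πd³), so d = (16T/(π τ_allow))^(1/3) = (16·252.9/(π·3.31×10^7))^(1/3) = 0.03389 m.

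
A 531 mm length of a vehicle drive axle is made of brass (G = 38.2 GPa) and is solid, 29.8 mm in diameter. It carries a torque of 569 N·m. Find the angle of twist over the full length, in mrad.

102 mrad

J = πd⁴/32 = π(0.0298)⁴/32 = 7.742×10^-8 m⁴.
θ = T·L/(G·J) = 569.0 × 0.531 / (38.2×10⁹ × 7.742×10^-8) = 0.1022 rad.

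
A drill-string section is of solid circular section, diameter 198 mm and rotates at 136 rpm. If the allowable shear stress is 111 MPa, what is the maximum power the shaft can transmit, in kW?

2410 kW

J = πd⁴/32 = π(0.198)⁴/32 = 1.509×10^-4 m⁴.
T_max = τ_allow·J/r = 1.11×10^8 × 1.509×10^-4 / 0.0990 = 169200 N·m.
ω = 2π·136/60 = 14.24 rad/s, so P_max = T_max·ω = 2.409×10^6 W.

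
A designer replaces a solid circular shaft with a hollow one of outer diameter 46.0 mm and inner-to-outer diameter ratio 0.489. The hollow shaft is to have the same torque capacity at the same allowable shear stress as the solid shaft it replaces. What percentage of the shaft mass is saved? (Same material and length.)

20.9 %

Equal τ_max and T ⇒ the solid shaft needs d_s³ = d_o³(1−k⁴), so d_s = 46.0·(1−0.489⁴)^(1/3) = 45.11 mm.
Area ratio A_h/A_s = d_o²(1−k²)/d_s² = (1−k²)/(1−k⁴)^(2/3) = 0.7913.
Mass saving = 1 − 0.7913 = 20.9 %.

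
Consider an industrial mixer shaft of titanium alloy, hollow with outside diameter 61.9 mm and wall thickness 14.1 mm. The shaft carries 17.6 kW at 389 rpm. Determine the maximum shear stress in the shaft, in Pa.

1.02e7 Pa

ω = 2π·389/60 = 40.74 rad/s, so T = P/ω = 17.6×10³ / 40.74 = 432.1 N·m.
J = π(d_o⁴ − d_i⁴)/32 = π(0.0619⁴ − 0.0337⁴)/32 = 1.315×10^-6 m⁴.
τ_max = T·r/J = 432.1 × 0.0309 / 1.315×10^-6 = 1.017×10^7 Pa.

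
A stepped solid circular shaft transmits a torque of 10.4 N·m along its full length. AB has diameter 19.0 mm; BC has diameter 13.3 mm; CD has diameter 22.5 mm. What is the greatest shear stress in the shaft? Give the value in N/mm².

Under the same torque, τ_max = 16T/(πd³) is largest where d is smallest — segment BC (d = 13.3 mm).
τ_max = 16·10.40/(π·(0.0133)³) = 2.251×10^7 Pa.

22.5 N/mm²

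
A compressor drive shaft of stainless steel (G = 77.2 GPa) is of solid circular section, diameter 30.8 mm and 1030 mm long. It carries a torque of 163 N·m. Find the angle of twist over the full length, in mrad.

J = πd⁴/32 = π(0.0308)⁴/32 = 8.835×10^-8 m⁴.
θ = T·L/(G·J) = 163.0 × 1.03 / (77.2×10⁹ × 8.835×10^-8) = 0.02462 rad.

24.6 mrad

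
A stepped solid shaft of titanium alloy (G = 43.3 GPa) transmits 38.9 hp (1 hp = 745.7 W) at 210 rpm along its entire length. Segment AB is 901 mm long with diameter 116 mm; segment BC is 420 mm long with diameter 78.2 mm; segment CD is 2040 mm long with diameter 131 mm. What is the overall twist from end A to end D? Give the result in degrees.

ω = 2π·210/60 = 21.99 rad/s, so T = P/ω = 38.9×745.7 / 21.99 = 1319 N·m.
J_AB = π(0.116)⁴/32 = 1.78×10^-5 m⁴; J_BC = π(0.0782)⁴/32 = 3.67×10^-6 m⁴; J_CD = π(0.131)⁴/32 = 2.89×10^-5 m⁴.
θ = (T/G)·Σ L_i/J_i = (1319/43.3×10⁹)·(0.901/1.78×10^-5 + 0.420/3.67×10^-6 + 2.04/2.89×10^-5) = 7.178×10^-3 rad.

0.411°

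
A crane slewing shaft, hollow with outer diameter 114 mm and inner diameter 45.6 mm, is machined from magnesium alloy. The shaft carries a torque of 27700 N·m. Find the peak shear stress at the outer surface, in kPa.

97700 kPa

J = π(d_o⁴ − d_i⁴)/32 = π(0.114⁴ − 0.0456⁴)/32 = 1.616×10^-5 m⁴.
τ_max = T·r/J = 27700 × 0.0570 / 1.616×10^-5 = 9.772×10^7 Pa.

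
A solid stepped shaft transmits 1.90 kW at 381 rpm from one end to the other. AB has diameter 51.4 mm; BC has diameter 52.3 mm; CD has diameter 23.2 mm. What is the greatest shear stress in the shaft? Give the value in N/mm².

ω = 2π·381/60 = 39.90 rad/s, so T = P/ω = 1.90×10³ / 39.90 = 47.62 N·m.
Under the same torque, τ_max = 16T/(πd³) is largest where d is smallest — segment CD (d = 23.2 mm).
τ_max = 16·47.62/(π·(0.0232)³) = 1.942×10^7 Pa.

19.4 N/mm²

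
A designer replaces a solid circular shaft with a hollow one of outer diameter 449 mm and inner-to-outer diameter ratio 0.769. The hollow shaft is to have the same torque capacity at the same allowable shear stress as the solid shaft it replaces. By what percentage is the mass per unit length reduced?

Equal τ_max and T ⇒ the solid shaft needs d_s³ = d_o³(1−k⁴), so d_s = 449·(1−0.769⁴)^(1/3) = 389.0 mm.
Area ratio A_h/A_s = d_o²(1−k²)/d_s² = (1−k²)/(1−k⁴)^(2/3) = 0.5444.
Mass saving = 1 − 0.5444 = 45.6 %.

45.6 %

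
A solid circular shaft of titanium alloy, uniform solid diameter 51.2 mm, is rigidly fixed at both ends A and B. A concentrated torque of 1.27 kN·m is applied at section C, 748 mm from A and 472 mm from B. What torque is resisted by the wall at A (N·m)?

With uniform GJ and both ends fixed, compatibility θ_AC = θ_CB gives T_A·a = T_B·b, together with T_A + T_B = T₀.
T_A = T₀·b/(a+b) = 1270·472/1220 = 491.3 N·m; T_B = 778.7 N·m.

491 N·m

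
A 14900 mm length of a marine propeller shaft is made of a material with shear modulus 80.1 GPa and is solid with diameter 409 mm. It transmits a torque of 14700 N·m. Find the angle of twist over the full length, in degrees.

0.0570°

J = πd⁴/32 = π(0.409)⁴/32 = 2.747×10^-3 m⁴.
θ = T·L/(G·J) = 14700 × 14.9 / (80.1×10⁹ × 2.747×10^-3) = 9.954×10^-4 rad.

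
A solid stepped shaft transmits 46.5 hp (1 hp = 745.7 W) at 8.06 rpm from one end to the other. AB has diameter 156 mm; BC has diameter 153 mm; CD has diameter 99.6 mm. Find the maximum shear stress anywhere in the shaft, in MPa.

ω = 2π·8.06/60 = 0.8440 rad/s, so T = P/ω = 46.5×745.7 / 0.8440 = 41080 N·m.
Under the same torque, τ_max = 16T/(πd³) is largest where d is smallest — segment CD (d = 99.6 mm).
τ_max = 16·41080/(π·(0.0996)³) = 2.118×10^8 Pa.

212 MPa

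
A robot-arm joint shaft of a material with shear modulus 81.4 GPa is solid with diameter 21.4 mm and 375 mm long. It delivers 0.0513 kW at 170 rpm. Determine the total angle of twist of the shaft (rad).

6.45e-4 rad

ω = 2π·170/60 = 17.80 rad/s, so T = P/ω = 0.0513×10³ / 17.80 = 2.882 N·m.
J = πd⁴/32 = π(0.0214)⁴/32 = 2.059×10^-8 m⁴.
θ = T·L/(G·J) = 2.882 × 0.375 / (81.4×10⁹ × 2.059×10^-8) = 6.448×10^-4 rad.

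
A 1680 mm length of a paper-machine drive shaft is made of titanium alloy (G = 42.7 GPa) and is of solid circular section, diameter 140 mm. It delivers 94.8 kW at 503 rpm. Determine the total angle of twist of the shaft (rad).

ω = 2π·503/60 = 52.67 rad/s, so T = P/ω = 94.8×10³ / 52.67 = 1800 N·m.
J = πd⁴/32 = π(0.140)⁴/32 = 3.771×10^-5 m⁴.
θ = T·L/(G·J) = 1800 × 1.68 / (42.7×10⁹ × 3.771×10^-5) = 1.878×10^-3 rad.

0.00188 rad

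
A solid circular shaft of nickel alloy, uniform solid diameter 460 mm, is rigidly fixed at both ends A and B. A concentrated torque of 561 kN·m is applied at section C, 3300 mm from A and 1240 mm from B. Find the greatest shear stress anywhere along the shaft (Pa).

2.13e7 Pa

With uniform GJ and both ends fixed, compatibility θ_AC = θ_CB gives T_A·a = T_B·b, together with T_A + T_B = T₀.
T_A = T₀·b/(a+b) = 561000·1240/4540 = 153200 N·m; T_B = 407800 N·m.
τ in each portion: τ_AC = 8.02×10^6 Pa, τ_CB = 2.13×10^7 Pa; maximum is in CB.
τ_max = T_CB·r/J = 407800·0.230/4.40×10^-3 = 2.134×10^7 Pa.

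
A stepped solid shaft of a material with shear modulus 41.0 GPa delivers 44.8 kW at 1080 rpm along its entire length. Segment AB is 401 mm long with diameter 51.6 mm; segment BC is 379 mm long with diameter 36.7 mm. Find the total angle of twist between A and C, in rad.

0.0261 rad

ω = 2π·1080/60 = 113.1 rad/s, so T = P/ω = 44.8×10³ / 113.1 = 396.1 N·m.
J_AB = π(0.0516)⁴/32 = 6.96×10^-7 m⁴; J_BC = π(0.0367)⁴/32 = 1.78×10^-7 m⁴.
θ = (T/G)·Σ L_i/J_i = (396.1/41.0×10⁹)·(0.401/6.96×10^-7 + 0.379/1.78×10^-7) = 0.02613 rad.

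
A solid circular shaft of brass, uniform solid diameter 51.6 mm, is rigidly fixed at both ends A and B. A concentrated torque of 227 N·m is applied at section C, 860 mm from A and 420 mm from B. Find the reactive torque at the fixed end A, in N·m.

With uniform GJ and both ends fixed, compatibility θ_AC = θ_CB gives T_A·a = T_B·b, together with T_A + T_B = T₀.
T_A = T₀·b/(a+b) = 227.0·420/1280 = 74.48 N·m; T_B = 152.5 N·m.

74.5 N·m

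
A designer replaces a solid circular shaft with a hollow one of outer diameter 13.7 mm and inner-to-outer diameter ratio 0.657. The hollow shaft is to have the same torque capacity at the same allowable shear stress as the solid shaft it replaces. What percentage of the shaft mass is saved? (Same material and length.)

Equal τ_max and T ⇒ the solid shaft needs d_s³ = d_o³(1−k⁴), so d_s = 13.7·(1−0.657⁴)^(1/3) = 12.79 mm.
Area ratio A_h/A_s = d_o²(1−k²)/d_s² = (1−k²)/(1−k⁴)^(2/3) = 0.6521.
Mass saving = 1 − 0.6521 = 34.8 %.

34.8 %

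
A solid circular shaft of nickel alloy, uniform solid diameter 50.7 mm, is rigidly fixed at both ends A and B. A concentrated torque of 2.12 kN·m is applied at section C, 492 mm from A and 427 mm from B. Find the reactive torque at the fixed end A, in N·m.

985 N·m

With uniform GJ and both ends fixed, compatibility θ_AC = θ_CB gives T_A·a = T_B·b, together with T_A + T_B = T₀.
T_A = T₀·b/(a+b) = 2120·427/919.0 = 985.0 N·m; T_B = 1135 N·m.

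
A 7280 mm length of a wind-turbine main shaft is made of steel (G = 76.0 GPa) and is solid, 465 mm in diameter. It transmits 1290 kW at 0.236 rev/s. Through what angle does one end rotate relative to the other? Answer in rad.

ω = 2π·0.236 = 1.483 rad/s, so T = P/ω = 1290×10³ / 1.483 = 870000 N·m.
J = πd⁴/32 = π(0.465)⁴/32 = 4.590×10^-3 m⁴.
θ = T·L/(G·J) = 870000 × 7.28 / (76.0×10⁹ × 4.590×10^-3) = 0.01816 rad.

0.0182 rad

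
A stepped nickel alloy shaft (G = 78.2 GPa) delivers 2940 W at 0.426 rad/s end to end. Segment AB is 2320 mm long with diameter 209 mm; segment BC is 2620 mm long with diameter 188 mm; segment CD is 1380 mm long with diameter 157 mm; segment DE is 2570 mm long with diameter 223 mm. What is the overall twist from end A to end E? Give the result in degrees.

ω = 0.426 rad/s, so T = P/ω = 2940 / 0.4260 = 6901 N·m.
J_AB = π(0.209)⁴/32 = 1.87×10^-4 m⁴; J_BC = π(0.188)⁴/32 = 1.23×10^-4 m⁴; J_CD = π(0.157)⁴/32 = 5.96×10^-5 m⁴; J_DE = π(0.223)⁴/32 = 2.43×10^-4 m⁴.
θ = (T/G)·Σ L_i/J_i = (6901/78.2×10⁹)·(2.32/1.87×10^-4 + 2.62/1.23×10^-4 + 1.38/5.96×10^-5 + 2.57/2.43×10^-4) = 5.954×10^-3 rad.

0.341°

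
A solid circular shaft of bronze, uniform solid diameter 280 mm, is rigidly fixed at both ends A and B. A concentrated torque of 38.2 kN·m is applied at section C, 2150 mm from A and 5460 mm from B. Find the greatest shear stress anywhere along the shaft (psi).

With uniform GJ and both ends fixed, compatibility θ_AC = θ_CB gives T_A·a = T_B·b, together with T_A + T_B = T₀.
T_A = T₀·b/(a+b) = 38200·5460/7610 = 27410 N·m; T_B = 10790 N·m.
τ in each portion: τ_AC = 6.36×10^6 Pa, τ_CB = 2.50×10^6 Pa; maximum is in AC.
τ_max = T_AC·r/J = 27410·0.140/6.03×10^-4 = 6.359×10^6 Pa.

922 psi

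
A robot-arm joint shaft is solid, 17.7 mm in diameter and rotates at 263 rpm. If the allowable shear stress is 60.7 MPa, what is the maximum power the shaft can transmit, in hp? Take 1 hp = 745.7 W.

2.44 hp

J = πd⁴/32 = π(0.0177)⁴/32 = 9.636×10^-9 m⁴.
T_max = τ_allow·J/r = 6.07×10^7 × 9.636×10^-9 / 0.00885 = 66.09 N·m.
ω = 2π·263/60 = 27.54 rad/s, so P_max = T_max·ω = 1820 W.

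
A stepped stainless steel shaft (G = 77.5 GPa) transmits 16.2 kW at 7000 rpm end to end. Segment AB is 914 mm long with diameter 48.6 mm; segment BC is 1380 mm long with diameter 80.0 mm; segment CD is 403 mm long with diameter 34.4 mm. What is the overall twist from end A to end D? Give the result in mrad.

ω = 2π·7000/60 = 733.0 rad/s, so T = P/ω = 16.2×10³ / 733.0 = 22.10 N·m.
J_AB = π(0.0486)⁴/32 = 5.48×10^-7 m⁴; J_BC = π(0.0800)⁴/32 = 4.02×10^-6 m⁴; J_CD = π(0.0344)⁴/32 = 1.37×10^-7 m⁴.
θ = (T/G)·Σ L_i/J_i = (22.10/77.5×10⁹)·(0.914/5.48×10^-7 + 1.38/4.02×10^-6 + 0.403/1.37×10^-7) = 1.410×10^-3 rad.

1.41 mrad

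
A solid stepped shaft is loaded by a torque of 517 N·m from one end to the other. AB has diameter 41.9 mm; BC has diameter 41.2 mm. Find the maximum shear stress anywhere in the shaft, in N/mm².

37.7 N/mm²

Under the same torque, τ_max = 16T/(πd³) is largest where d is smallest — segment BC (d = 41.2 mm).
τ_max = 16·517.0/(π·(0.0412)³) = 3.765×10^7 Pa.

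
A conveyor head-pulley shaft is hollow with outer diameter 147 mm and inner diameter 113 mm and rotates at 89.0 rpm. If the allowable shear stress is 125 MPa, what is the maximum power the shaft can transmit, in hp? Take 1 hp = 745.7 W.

634 hp

J = π(d_o⁴ − d_i⁴)/32 = π(0.147⁴ − 0.113⁴)/32 = 2.984×10^-5 m⁴.
T_max = τ_allow·J/r = 1.25×10^8 × 2.984×10^-5 / 0.0735 = 50740 N·m.
ω = 2π·89.0/60 = 9.320 rad/s, so P_max = T_max·ω = 4.729×10^5 W.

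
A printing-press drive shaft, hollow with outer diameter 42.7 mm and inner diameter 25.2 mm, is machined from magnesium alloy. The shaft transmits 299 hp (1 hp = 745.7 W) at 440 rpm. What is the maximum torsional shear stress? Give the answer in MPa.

ω = 2π·440/60 = 46.08 rad/s, so T = P/ω = 299×745.7 / 46.08 = 4839 N·m.
J = π(d_o⁴ − d_i⁴)/32 = π(0.0427⁴ − 0.0252⁴)/32 = 2.868×10^-7 m⁴.
τ_max = T·r/J = 4839 × 0.0214 / 2.868×10^-7 = 3.603×10^8 Pa.

360 MPa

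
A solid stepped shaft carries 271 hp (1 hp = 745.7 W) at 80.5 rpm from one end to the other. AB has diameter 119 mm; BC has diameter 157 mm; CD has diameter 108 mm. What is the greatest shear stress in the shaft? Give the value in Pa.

ω = 2π·80.5/60 = 8.430 rad/s, so T = P/ω = 271×745.7 / 8.430 = 23970 N·m.
Under the same torque, τ_max = 16T/(πd³) is largest where d is smallest — segment CD (d = 108 mm).
τ_max = 16·23970/(π·(0.108)³) = 9.692×10^7 Pa.

9.69e7 Pa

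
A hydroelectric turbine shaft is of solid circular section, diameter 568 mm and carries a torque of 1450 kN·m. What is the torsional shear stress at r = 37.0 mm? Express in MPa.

J = πd⁴/32 = π(0.568)⁴/32 = 0.01022 m⁴.
Shear stress varies linearly with radius: τ = T·r/J = 1.450e6 × 0.0370 / 0.01022 = 5.250×10^6 Pa.

5.25 MPa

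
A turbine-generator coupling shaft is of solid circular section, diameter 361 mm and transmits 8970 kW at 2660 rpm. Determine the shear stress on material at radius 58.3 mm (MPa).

1.13 MPa

ω = 2π·2660/60 = 278.6 rad/s, so T = P/ω = 8970×10³ / 278.6 = 32200 N·m.
J = πd⁴/32 = π(0.361)⁴/32 = 1.667×10^-3 m⁴.
Shear stress varies linearly with radius: τ = T·r/J = 32200 × 0.0583 / 1.667×10^-3 = 1.126×10^6 Pa.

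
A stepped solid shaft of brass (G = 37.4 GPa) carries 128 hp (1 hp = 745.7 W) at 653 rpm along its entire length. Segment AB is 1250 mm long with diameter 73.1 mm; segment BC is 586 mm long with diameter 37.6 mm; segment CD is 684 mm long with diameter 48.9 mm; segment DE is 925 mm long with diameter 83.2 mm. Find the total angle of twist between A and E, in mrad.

ω = 2π·653/60 = 68.38 rad/s, so T = P/ω = 128×745.7 / 68.38 = 1396 N·m.
J_AB = π(0.0731)⁴/32 = 2.80×10^-6 m⁴; J_BC = π(0.0376)⁴/32 = 1.96×10^-7 m⁴; J_CD = π(0.0489)⁴/32 = 5.61×10^-7 m⁴; J_DE = π(0.0832)⁴/32 = 4.70×10^-6 m⁴.
θ = (T/G)·Σ L_i/J_i = (1396/37.4×10⁹)·(1.25/2.80×10^-6 + 0.586/1.96×10^-7 + 0.684/5.61×10^-7 + 0.925/4.70×10^-6) = 0.1809 rad.

181 mrad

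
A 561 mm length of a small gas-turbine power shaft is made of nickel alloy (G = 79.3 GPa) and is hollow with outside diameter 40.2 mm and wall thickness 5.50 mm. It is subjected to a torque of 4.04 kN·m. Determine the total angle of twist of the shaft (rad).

0.154 rad

J = π(d_o⁴ − d_i⁴)/32 = π(0.0402⁴ − 0.0292⁴)/32 = 1.850×10^-7 m⁴.
θ = T·L/(G·J) = 4040 × 0.561 / (79.3×10⁹ × 1.850×10^-7) = 0.1545 rad.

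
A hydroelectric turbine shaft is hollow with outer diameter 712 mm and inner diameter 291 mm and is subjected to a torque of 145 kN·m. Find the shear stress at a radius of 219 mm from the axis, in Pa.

J = π(d_o⁴ − d_i⁴)/32 = π(0.712⁴ − 0.291⁴)/32 = 0.02453 m⁴.
Shear stress varies linearly with radius: τ = T·r/J = 145000 × 0.219 / 0.02453 = 1.295×10^6 Pa.

1.29e6 Pa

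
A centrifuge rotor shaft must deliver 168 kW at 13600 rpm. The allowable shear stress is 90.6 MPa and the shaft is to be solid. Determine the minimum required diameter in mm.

18.8 mm

ω = 2π·13600/60 = 1424 rad/s, so T = P/ω = 168×10³ / 1424 = 118.0 N·m.
For a solid shaft τ_max = 16T/(πd³), so d = (16T/(π τ_allow))^(1/3) = (16·118.0/(π·9.06×10^7))^(1/3) = 0.01879 m.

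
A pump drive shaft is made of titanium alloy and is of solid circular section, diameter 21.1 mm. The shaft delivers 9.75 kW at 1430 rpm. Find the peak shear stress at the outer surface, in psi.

ω = 2π·1430/60 = 149.7 rad/s, so T = P/ω = 9.75×10³ / 149.7 = 65.11 N·m.
J = πd⁴/32 = π(0.0211)⁴/32 = 1.946×10^-8 m⁴.
τ_max = T·r/J = 65.11 × 0.0106 / 1.946×10^-8 = 3.530×10^7 Pa.

5120 psi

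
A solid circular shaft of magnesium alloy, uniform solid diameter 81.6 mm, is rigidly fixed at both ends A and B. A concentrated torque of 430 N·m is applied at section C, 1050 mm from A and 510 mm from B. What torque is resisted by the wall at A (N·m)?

With uniform GJ and both ends fixed, compatibility θ_AC = θ_CB gives T_A·a = T_B·b, together with T_A + T_B = T₀.
T_A = T₀·b/(a+b) = 430.0·510/1560 = 140.6 N·m; T_B = 289.4 N·m.

141 N·m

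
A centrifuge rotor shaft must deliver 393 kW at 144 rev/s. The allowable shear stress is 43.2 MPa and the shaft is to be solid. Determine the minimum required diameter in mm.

ω = 2π·144 = 904.8 rad/s, so T = P/ω = 393×10³ / 904.8 = 434.4 N·m.
For a solid shaft τ_max = 16T/(πd³), so d = (16T/(π τ_allow))^(1/3) = (16·434.4/(π·4.32×10^7))^(1/3) = 0.03713 m.

37.1 mm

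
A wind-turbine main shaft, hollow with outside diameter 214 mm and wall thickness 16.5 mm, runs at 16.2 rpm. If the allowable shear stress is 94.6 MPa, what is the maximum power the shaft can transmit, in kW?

J = π(d_o⁴ − d_i⁴)/32 = π(0.214⁴ − 0.181⁴)/32 = 1.005×10^-4 m⁴.
T_max = τ_allow·J/r = 9.46×10^7 × 1.005×10^-4 / 0.107 = 88880 N·m.
ω = 2π·16.2/60 = 1.696 rad/s, so P_max = T_max·ω = 1.508×10^5 W.

151 kW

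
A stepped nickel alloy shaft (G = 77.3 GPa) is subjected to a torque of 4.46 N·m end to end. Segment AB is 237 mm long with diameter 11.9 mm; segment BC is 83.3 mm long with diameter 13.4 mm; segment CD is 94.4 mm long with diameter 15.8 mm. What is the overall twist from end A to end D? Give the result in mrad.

9.35 mrad

J_AB = π(0.0119)⁴/32 = 1.97×10^-9 m⁴; J_BC = π(0.0134)⁴/32 = 3.17×10^-9 m⁴; J_CD = π(0.0158)⁴/32 = 6.12×10^-9 m⁴.
θ = (T/G)·Σ L_i/J_i = (4.460/77.3×10⁹)·(0.237/1.97×10^-9 + 0.0833/3.17×10^-9 + 0.0944/6.12×10^-9) = 9.354×10^-3 rad.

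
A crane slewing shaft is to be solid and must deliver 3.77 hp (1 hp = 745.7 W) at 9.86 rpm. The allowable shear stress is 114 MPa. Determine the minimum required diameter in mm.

ω = 2π·9.86/60 = 1.033 rad/s, so T = P/ω = 3.77×745.7 / 1.033 = 2723 N·m.
For a solid shaft τ_max = 16T/(πd³), so d = (16T/(π τ_allow))^(1/3) = (16·2723/(π·1.14×10^8))^(1/3) = 0.04955 m.

49.5 mm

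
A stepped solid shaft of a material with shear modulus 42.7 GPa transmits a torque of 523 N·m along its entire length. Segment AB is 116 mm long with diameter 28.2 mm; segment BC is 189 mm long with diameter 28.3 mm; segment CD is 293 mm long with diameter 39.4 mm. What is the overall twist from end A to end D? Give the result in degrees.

J_AB = π(0.0282)⁴/32 = 6.21×10^-8 m⁴; J_BC = π(0.0283)⁴/32 = 6.30×10^-8 m⁴; J_CD = π(0.0394)⁴/32 = 2.37×10^-7 m⁴.
θ = (T/G)·Σ L_i/J_i = (523.0/42.7×10⁹)·(0.116/6.21×10^-8 + 0.189/6.30×10^-8 + 0.293/2.37×10^-7) = 0.07481 rad.

4.29°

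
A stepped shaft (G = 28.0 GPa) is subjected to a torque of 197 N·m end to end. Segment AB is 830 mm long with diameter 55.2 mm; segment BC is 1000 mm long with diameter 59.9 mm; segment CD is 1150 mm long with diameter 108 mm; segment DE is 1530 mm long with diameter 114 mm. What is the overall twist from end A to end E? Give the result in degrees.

0.758°

J_AB = π(0.0552)⁴/32 = 9.11×10^-7 m⁴; J_BC = π(0.0599)⁴/32 = 1.26×10^-6 m⁴; J_CD = π(0.108)⁴/32 = 1.34×10^-5 m⁴; J_DE = π(0.114)⁴/32 = 1.66×10^-5 m⁴.
θ = (T/G)·Σ L_i/J_i = (197.0/28.0×10⁹)·(0.830/9.11×10^-7 + 1.00/1.26×10^-6 + 1.15/1.34×10^-5 + 1.53/1.66×10^-5) = 0.01323 rad.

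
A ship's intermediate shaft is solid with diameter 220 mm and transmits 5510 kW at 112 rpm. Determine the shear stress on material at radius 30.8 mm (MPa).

62.9 MPa

ω = 2π·112/60 = 11.73 rad/s, so T = P/ω = 5510×10³ / 11.73 = 469800 N·m.
J = πd⁴/32 = π(0.220)⁴/32 = 2.300×10^-4 m⁴.
Shear stress varies linearly with radius: τ = T·r/J = 469800 × 0.0308 / 2.300×10^-4 = 6.292×10^7 Pa.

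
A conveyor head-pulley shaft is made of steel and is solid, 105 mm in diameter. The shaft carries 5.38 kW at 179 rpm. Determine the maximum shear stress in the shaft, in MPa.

1.26 MPa

ω = 2π·179/60 = 18.74 rad/s, so T = P/ω = 5.38×10³ / 18.74 = 287.0 N·m.
J = πd⁴/32 = π(0.105)⁴/32 = 1.193×10^-5 m⁴.
τ_max = T·r/J = 287.0 × 0.0525 / 1.193×10^-5 = 1.263×10^6 Pa.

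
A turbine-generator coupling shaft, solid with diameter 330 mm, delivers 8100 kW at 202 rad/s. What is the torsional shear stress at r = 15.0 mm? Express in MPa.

ω = 202 rad/s, so T = P/ω = 8100×10³ / 202.0 = 40100 N·m.
J = πd⁴/32 = π(0.330)⁴/32 = 1.164×10^-3 m⁴.
Shear stress varies linearly with radius: τ = T·r/J = 40100 × 0.0150 / 1.164×10^-3 = 5.166×10^5 Pa.

0.517 MPa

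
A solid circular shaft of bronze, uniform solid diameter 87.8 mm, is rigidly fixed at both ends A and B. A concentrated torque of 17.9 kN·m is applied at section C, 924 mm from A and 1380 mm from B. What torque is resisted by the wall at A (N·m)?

With uniform GJ and both ends fixed, compatibility θ_AC = θ_CB gives T_A·a = T_B·b, together with T_A + T_B = T₀.
T_A = T₀·b/(a+b) = 17900·1380/2304 = 10720 N·m; T_B = 7179 N·m.

10700 N·m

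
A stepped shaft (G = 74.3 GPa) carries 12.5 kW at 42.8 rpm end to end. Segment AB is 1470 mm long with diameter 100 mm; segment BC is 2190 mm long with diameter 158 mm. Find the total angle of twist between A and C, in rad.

ω = 2π·42.8/60 = 4.482 rad/s, so T = P/ω = 12.5×10³ / 4.482 = 2789 N·m.
J_AB = π(0.100)⁴/32 = 9.82×10^-6 m⁴; J_BC = π(0.158)⁴/32 = 6.12×10^-5 m⁴.
θ = (T/G)·Σ L_i/J_i = (2789/74.3×10⁹)·(1.47/9.82×10^-6 + 2.19/6.12×10^-5) = 6.964×10^-3 rad.

0.00696 rad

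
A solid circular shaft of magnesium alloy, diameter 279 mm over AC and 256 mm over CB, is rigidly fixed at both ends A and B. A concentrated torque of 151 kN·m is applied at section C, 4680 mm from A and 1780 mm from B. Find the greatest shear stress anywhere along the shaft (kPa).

Compatibility: T_A·a/J_AC = T_B·b/J_CB with T_A + T_B = T₀.
J_AC = 5.95×10^-4 m⁴, J_CB = 4.22×10^-4 m⁴, so T_A = T₀·(J_AC/a)/((J_AC/a)+(J_CB/b)) = 52730 N·m, T_B = 98270 N·m.
τ in each portion: τ_AC = 1.24×10^7 Pa, τ_CB = 2.98×10^7 Pa; maximum is in CB.
τ_max = T_CB·r/J = 98270·0.128/4.22×10^-4 = 2.983×10^7 Pa.

29800 kPa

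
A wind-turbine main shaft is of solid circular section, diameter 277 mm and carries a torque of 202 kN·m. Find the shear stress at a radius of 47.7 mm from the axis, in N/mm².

J = πd⁴/32 = π(0.277)⁴/32 = 5.780×10^-4 m⁴.
Shear stress varies linearly with radius: τ = T·r/J = 202000 × 0.0477 / 5.780×10^-4 = 1.667×10^7 Pa.

16.7 N/mm²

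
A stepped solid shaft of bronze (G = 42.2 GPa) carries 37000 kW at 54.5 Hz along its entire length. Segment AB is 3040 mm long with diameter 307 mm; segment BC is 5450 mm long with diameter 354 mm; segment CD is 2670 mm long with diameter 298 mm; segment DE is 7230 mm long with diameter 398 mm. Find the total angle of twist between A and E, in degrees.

1.97°

ω = 2π·54.5 = 342.4 rad/s, so T = P/ω = 37000×10³ / 342.4 = 108100 N·m.
J_AB = π(0.307)⁴/32 = 8.72×10^-4 m⁴; J_BC = π(0.354)⁴/32 = 1.54×10^-3 m⁴; J_CD = π(0.298)⁴/32 = 7.74×10^-4 m⁴; J_DE = π(0.398)⁴/32 = 2.46×10^-3 m⁴.
θ = (T/G)·Σ L_i/J_i = (108100/42.2×10⁹)·(3.04/8.72×10^-4 + 5.45/1.54×10^-3 + 2.67/7.74×10^-4 + 7.23/2.46×10^-3) = 0.03432 rad.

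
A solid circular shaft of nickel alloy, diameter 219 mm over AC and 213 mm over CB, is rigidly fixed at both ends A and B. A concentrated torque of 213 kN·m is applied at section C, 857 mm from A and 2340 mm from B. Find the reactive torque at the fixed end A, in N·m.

Compatibility: T_A·a/J_AC = T_B·b/J_CB with T_A + T_B = T₀.
J_AC = 2.26×10^-4 m⁴, J_CB = 2.02×10^-4 m⁴, so T_A = T₀·(J_AC/a)/((J_AC/a)+(J_CB/b)) = 160400 N·m, T_B = 52570 N·m.

160000 N·m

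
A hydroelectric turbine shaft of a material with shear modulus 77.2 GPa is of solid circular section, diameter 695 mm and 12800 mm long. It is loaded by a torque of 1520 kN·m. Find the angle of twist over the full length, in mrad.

J = πd⁴/32 = π(0.695)⁴/32 = 0.02291 m⁴.
θ = T·L/(G·J) = 1.520e6 × 12.8 / (77.2×10⁹ × 0.02291) = 0.01100 rad.

11.0 mrad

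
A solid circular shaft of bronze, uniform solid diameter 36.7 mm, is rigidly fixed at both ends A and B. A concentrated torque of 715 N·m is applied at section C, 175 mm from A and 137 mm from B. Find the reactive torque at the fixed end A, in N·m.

With uniform GJ and both ends fixed, compatibility θ_AC = θ_CB gives T_A·a = T_B·b, together with T_A + T_B = T₀.
T_A = T₀·b/(a+b) = 715.0·137/312.0 = 314.0 N·m; T_B = 401.0 N·m.

314 N·m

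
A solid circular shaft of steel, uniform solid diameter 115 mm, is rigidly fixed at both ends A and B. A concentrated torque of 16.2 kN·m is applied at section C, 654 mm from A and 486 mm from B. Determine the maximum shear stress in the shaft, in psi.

With uniform GJ and both ends fixed, compatibility θ_AC = θ_CB gives T_A·a = T_B·b, together with T_A + T_B = T₀.
T_A = T₀·b/(a+b) = 16200·486/1140 = 6906 N·m; T_B = 9294 N·m.
τ in each portion: τ_AC = 2.31×10^7 Pa, τ_CB = 3.11×10^7 Pa; maximum is in CB.
τ_max = T_CB·r/J = 9294·0.0575/1.72×10^-5 = 3.112×10^7 Pa.

4510 psi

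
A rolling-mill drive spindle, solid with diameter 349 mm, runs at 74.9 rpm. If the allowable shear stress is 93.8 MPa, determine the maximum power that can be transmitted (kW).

J = πd⁴/32 = π(0.349)⁴/32 = 1.456×10^-3 m⁴.
T_max = τ_allow·J/r = 9.38×10^7 × 1.456×10^-3 / 0.174 = 782900 N·m.
ω = 2π·74.9/60 = 7.844 rad/s, so P_max = T_max·ω = 6.141×10^6 W.

6140 kW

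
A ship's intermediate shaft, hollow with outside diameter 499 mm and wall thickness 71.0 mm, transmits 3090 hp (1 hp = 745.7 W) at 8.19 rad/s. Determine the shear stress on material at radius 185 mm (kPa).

11600 kPa

ω = 8.19 rad/s, so T = P/ω = 3090×745.7 / 8.190 = 281300 N·m.
J = π(d_o⁴ − d_i⁴)/32 = π(0.499⁴ − 0.357⁴)/32 = 4.492×10^-3 m⁴.
Shear stress varies linearly with radius: τ = T·r/J = 281300 × 0.185 / 4.492×10^-3 = 1.159×10^7 Pa.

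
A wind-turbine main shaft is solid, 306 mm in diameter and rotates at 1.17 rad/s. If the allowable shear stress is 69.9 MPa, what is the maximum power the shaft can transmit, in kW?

J = πd⁴/32 = π(0.306)⁴/32 = 8.608×10^-4 m⁴.
T_max = τ_allow·J/r = 6.99×10^7 × 8.608×10^-4 / 0.153 = 393300 N·m.
ω = 1.17 rad/s, so P_max = T_max·ω = 4.601×10^5 W.

460 kW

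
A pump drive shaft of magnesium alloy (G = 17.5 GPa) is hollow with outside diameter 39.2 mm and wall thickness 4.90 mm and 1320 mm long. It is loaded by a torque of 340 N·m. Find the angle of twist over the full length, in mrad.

162 mrad

J = π(d_o⁴ − d_i⁴)/32 = π(0.0392⁴ − 0.0294⁴)/32 = 1.585×10^-7 m⁴.
θ = T·L/(G·J) = 340.0 × 1.32 / (17.5×10⁹ × 1.585×10^-7) = 0.1618 rad.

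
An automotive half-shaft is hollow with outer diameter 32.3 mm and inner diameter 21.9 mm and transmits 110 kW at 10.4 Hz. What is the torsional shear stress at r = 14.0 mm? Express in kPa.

280000 kPa

ω = 2π·10.4 = 65.35 rad/s, so T = P/ω = 110×10³ / 65.35 = 1683 N·m.
J = π(d_o⁴ − d_i⁴)/32 = π(0.0323⁴ − 0.0219⁴)/32 = 8.428×10^-8 m⁴.
Shear stress varies linearly with radius: τ = T·r/J = 1683 × 0.0140 / 8.428×10^-8 = 2.796×10^8 Pa.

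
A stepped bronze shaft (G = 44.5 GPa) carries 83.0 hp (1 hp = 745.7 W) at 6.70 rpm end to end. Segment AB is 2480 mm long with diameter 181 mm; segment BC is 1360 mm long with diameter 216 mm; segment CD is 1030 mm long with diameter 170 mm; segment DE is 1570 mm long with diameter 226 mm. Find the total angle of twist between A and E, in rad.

ω = 2π·6.70/60 = 0.7016 rad/s, so T = P/ω = 83.0×745.7 / 0.7016 = 88210 N·m.
J_AB = π(0.181)⁴/32 = 1.05×10^-4 m⁴; J_BC = π(0.216)⁴/32 = 2.14×10^-4 m⁴; J_CD = π(0.170)⁴/32 = 8.20×10^-5 m⁴; J_DE = π(0.226)⁴/32 = 2.56×10^-4 m⁴.
θ = (T/G)·Σ L_i/J_i = (88210/44.5×10⁹)·(2.48/1.05×10^-4 + 1.36/2.14×10^-4 + 1.03/8.20×10^-5 + 1.57/2.56×10^-4) = 0.09633 rad.

0.0963 rad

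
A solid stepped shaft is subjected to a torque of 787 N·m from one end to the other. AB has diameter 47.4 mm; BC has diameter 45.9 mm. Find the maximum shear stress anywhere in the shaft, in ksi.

Under the same torque, τ_max = 16T/(πd³) is largest where d is smallest — segment BC (d = 45.9 mm).
τ_max = 16·787.0/(π·(0.0459)³) = 4.145×10^7 Pa.

6.01 ksi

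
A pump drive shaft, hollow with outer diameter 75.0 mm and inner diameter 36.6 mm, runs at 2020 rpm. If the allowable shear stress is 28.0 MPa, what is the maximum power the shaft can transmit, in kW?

463 kW

J = π(d_o⁴ − d_i⁴)/32 = π(0.0750⁴ − 0.0366⁴)/32 = 2.930×10^-6 m⁴.
T_max = τ_allow·J/r = 2.80×10^7 × 2.930×10^-6 / 0.0375 = 2188 N·m.
ω = 2π·2020/60 = 211.5 rad/s, so P_max = T_max·ω = 4.628×10^5 W.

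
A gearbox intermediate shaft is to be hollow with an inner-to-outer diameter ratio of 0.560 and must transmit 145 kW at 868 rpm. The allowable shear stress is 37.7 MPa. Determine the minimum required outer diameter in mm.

ω = 2π·868/60 = 90.90 rad/s, so T = P/ω = 145×10³ / 90.90 = 1595 N·m.
For a hollow shaft with d_i/d_o = 0.560: τ_max = 16T/(π d_o³ (1−k⁴)), so d_o = [16T/(π τ_allow (1−k⁴))]^(1/3) = [16·1595/(π·3.77×10^7·0.9017)]^(1/3) = 0.06206 m.

62.1 mm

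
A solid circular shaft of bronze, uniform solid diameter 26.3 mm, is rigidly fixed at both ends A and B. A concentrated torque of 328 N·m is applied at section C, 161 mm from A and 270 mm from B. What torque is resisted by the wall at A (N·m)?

With uniform GJ and both ends fixed, compatibility θ_AC = θ_CB gives T_A·a = T_B·b, together with T_A + T_B = T₀.
T_A = T₀·b/(a+b) = 328.0·270/431.0 = 205.5 N·m; T_B = 122.5 N·m.

205 N·m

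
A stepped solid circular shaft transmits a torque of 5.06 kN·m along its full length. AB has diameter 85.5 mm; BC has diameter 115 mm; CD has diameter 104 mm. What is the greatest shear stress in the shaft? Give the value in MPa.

Under the same torque, τ_max = 16T/(πd³) is largest where d is smallest — segment AB (d = 85.5 mm).
τ_max = 16·5060/(π·(0.0855)³) = 4.123×10^7 Pa.

41.2 MPa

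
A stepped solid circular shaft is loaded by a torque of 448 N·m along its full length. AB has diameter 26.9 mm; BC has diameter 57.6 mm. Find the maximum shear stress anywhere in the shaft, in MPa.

117 MPa

Under the same torque, τ_max = 16T/(πd³) is largest where d is smallest — segment AB (d = 26.9 mm).
τ_max = 16·448.0/(π·(0.0269)³) = 1.172×10^8 Pa.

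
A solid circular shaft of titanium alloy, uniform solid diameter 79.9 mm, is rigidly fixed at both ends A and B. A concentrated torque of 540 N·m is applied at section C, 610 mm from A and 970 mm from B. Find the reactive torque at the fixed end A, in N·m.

With uniform GJ and both ends fixed, compatibility θ_AC = θ_CB gives T_A·a = T_B·b, together with T_A + T_B = T₀.
T_A = T₀·b/(a+b) = 540.0·970/1580 = 331.5 N·m; T_B = 208.5 N·m.

332 N·m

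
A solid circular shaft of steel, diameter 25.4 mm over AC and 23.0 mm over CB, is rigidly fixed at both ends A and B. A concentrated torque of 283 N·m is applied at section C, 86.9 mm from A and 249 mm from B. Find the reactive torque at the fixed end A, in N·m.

229 N·m

Compatibility: T_A·a/J_AC = T_B·b/J_CB with T_A + T_B = T₀.
J_AC = 4.09×10^-8 m⁴, J_CB = 2.75×10^-8 m⁴, so T_A = T₀·(J_AC/a)/((J_AC/a)+(J_CB/b)) = 229.2 N·m, T_B = 53.78 N·m.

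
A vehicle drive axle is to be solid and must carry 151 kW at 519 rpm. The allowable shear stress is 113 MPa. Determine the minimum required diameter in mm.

ω = 2π·519/60 = 54.35 rad/s, so T = P/ω = 151×10³ / 54.35 = 2778 N·m.
For a solid shaft τ_max = 16T/(πd³), so d = (16T/(π τ_allow))^(1/3) = (16·2778/(π·1.13×10^8))^(1/3) = 0.05003 m.

50.0 mm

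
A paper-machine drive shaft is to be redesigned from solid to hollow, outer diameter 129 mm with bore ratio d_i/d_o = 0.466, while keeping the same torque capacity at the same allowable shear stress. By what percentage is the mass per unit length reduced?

Equal τ_max and T ⇒ the solid shaft needs d_s³ = d_o³(1−k⁴), so d_s = 129·(1−0.466⁴)^(1/3) = 126.9 mm.
Area ratio A_h/A_s = d_o²(1−k²)/d_s² = (1−k²)/(1−k⁴)^(2/3) = 0.8085.
Mass saving = 1 − 0.8085 = 19.2 %.

19.2 %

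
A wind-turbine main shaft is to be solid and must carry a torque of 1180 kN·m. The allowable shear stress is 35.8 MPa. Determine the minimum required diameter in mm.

For a solid shaft τ_max = 16T/(πd³), so d = (16T/(π τ_allow))^(1/3) = (16·1.180e6/(π·3.58×10^7))^(1/3) = 0.5516 m.

552 mm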